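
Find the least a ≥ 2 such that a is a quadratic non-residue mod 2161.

7

(2/2161) = +1, so 2 is a residue.
(3/2161) = +1, so 3 is a residue.
(4/2161) = +1, so 4 is a residue.
(5/2161) = +1, so 5 is a residue.
(6/2161) = +1, so 6 is a residue.
(7/2161) = −1, so 7 is the smallest positive non-residue mod 2161.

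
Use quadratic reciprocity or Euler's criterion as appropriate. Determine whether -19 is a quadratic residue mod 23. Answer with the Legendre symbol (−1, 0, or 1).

1

First reduce: -19 ≡ 4 (mod 23).
Pull out 2^2: since 23 ≡ 7 (mod 8), (2/23) = +1, so (2/23)^2 = +1.
Reached (1/23) = 1. Collecting the sign flips along the way, the symbol is +1.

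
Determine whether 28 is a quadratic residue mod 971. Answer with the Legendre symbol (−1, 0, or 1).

Pull out 2^2: since 971 ≡ 3 (mod 8), (2/971) = -1, so (2/971)^2 = +1.
Reciprocity: 7 ≡ 3 and 971 ≡ 3 (mod 4), so (7/971) = −(971/7).
Reduce top mod 7: now compute (5/7).
Reciprocity: 5 ≡ 1 and 7 ≡ 3 (mod 4), so (5/7) = +(7/5).
Reduce top mod 5: now compute (2/5).
Pull out 2: since 5 ≡ 5 (mod 8), (2/5) = -1.
Reached (1/5) = 1. Collecting the sign flips along the way, the symbol is +1.

1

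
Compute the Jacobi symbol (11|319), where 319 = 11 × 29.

0

Reciprocity: 11 ≡ 3 and 319 ≡ 3 (mod 4), so (11/319) = −(319/11).
Reduce top mod 11: now compute (0/11).
Top reduces to 0: gcd > 1, so the symbol is 0.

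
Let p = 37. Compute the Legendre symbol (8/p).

Euler's criterion: (8/37) ≡ 8^18 (mod 37).
8^2 ≡ 27 (mod 37)
8^4 ≡ 26 (mod 37)
8^8 ≡ 10 (mod 37)
8^16 ≡ 26 (mod 37)
8^18 = 8^(16+2) ≡ 36 (mod 37).
Result is 36 ≡ −1, so (8/37) = −1.

-1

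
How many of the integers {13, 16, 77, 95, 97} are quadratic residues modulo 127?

2

(13/127) = +1 → QR.
(16/127) = +1 → QR.
(77/127) = -1 → non-residue.
(95/127) = -1 → non-residue.
(97/127) = -1 → non-residue.
Total quadratic residues among the 5: 2.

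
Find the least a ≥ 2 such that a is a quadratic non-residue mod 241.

(2/241) = +1, so 2 is a residue.
(3/241) = +1, so 3 is a residue.
(4/241) = +1, so 4 is a residue.
(5/241) = +1, so 5 is a residue.
(6/241) = +1, so 6 is a residue.
(7/241) = −1, so 7 is the smallest positive non-residue mod 241.

7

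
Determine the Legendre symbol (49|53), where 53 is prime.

Euler's criterion: (49/53) ≡ 49^26 (mod 53).
49^2 ≡ 16 (mod 53)
49^4 ≡ 44 (mod 53)
49^8 ≡ 28 (mod 53)
49^16 ≡ 42 (mod 53)
49^26 = 49^(16+8+2) ≡ 1 (mod 53).
Result is 1, so (49/53) = 1.

1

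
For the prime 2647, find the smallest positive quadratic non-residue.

(2/2647) = +1, so 2 is a residue.
(3/2647) = −1, so 3 is the smallest positive non-residue mod 2647.

3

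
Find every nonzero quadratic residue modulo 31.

1 2 4 5 7 8 9 10 14 16 18 19 20 25 28

Square k = 1,…,15 (k and 31−k give the same square):
1²=1, 2²=4, 3²=9, 4²=16, 5²=25, 6²≡5, 7²≡18, 8²≡2, 9²≡19, 10²≡7, 11²≡28, 12²≡20, 13²≡14, 14²≡10, 15²≡8 (mod 31).
So the quadratic residues mod 31 are {1, 2, 4, 5, 7, 8, 9, 10, 14, 16, 18, 19, 20, 25, 28}.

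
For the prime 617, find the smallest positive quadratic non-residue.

3

(2/617) = +1, so 2 is a residue.
(3/617) = −1, so 3 is the smallest positive non-residue mod 617.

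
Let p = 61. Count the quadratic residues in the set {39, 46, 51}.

2

(39/61) = +1 → QR.
(46/61) = +1 → QR.
(51/61) = -1 → non-residue.
Total quadratic residues among the 3: 2.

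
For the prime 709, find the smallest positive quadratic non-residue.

(2/709) = −1, so 2 is the smallest positive non-residue mod 709.

2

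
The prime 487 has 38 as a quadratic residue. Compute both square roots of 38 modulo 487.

Since 487 ≡ 3 (mod 4), a square root of 38 is 38^((487+1)/4) = 38^122 mod 487.
Repeated squaring: 38^2≡470, 38^4≡289, 38^8≡244, 38^16≡122, 38^32≡274, 38^64≡78 (mod 487).
38^122 = 38^(64+32+16+8+2) ≡ 119 (mod 487).
Check: 119² = 14161 ≡ 38 (mod 487). The two roots are 119 and 368.

119, 368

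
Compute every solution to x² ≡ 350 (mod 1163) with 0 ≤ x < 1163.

Since 1163 ≡ 3 (mod 4), a square root of 350 is 350^((1163+1)/4) = 350^291 mod 1163.
Repeated squaring: 350^2≡385, 350^4≡524, 350^8≡108, 350^16≡34, 350^32≡1156, 350^64≡49, 350^128≡75, 350^256≡973 (mod 1163).
350^291 = 350^(256+32+2+1) ≡ 363 (mod 1163).
Check: 363² = 131769 ≡ 350 (mod 1163). The two roots are 363 and 800.

363, 800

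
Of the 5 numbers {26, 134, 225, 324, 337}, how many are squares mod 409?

(26/409) = -1 → non-residue.
(134/409) = -1 → non-residue.
(225/409) = +1 → QR.
(324/409) = +1 → QR.
(337/409) = +1 → QR.
Total quadratic residues among the 5: 3.

3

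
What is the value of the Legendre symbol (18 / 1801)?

1

Pull out 2: since 1801 ≡ 1 (mod 8), (2/1801) = +1.
Reciprocity: 9 ≡ 1 and 1801 ≡ 1 (mod 4), so (9/1801) = +(1801/9).
Reduce top mod 9: now compute (1/9).
Reached (1/9) = 1. Collecting the sign flips along the way, the symbol is +1.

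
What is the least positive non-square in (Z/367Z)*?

(2/367) = +1, so 2 is a residue.
(3/367) = −1, so 3 is the smallest positive non-residue mod 367.

3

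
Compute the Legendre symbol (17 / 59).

Euler's criterion: (17/59) ≡ 17^29 (mod 59).
17^2 ≡ 53 (mod 59)
17^4 ≡ 36 (mod 59)
17^8 ≡ 57 (mod 59)
17^16 ≡ 4 (mod 59)
17^29 = 17^(16+8+4+1) ≡ 1 (mod 59).
Result is 1, so (17/59) = 1.

1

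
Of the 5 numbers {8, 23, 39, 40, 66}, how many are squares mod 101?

1

(8/101) = -1 → non-residue.
(23/101) = +1 → QR.
(39/101) = -1 → non-residue.
(40/101) = -1 → non-residue.
(66/101) = -1 → non-residue.
Total quadratic residues among the 5: 1.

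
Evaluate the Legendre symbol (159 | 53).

First reduce: 159 ≡ 0 (mod 53).
Top reduces to 0: gcd > 1, so the symbol is 0.

0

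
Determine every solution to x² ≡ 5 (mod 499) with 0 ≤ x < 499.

50, 449

Since 499 ≡ 3 (mod 4), a square root of 5 is 5^((499+1)/4) = 5^125 mod 499.
Repeated squaring: 5^2≡25, 5^4≡126, 5^8≡407, 5^16≡480, 5^32≡361, 5^64≡82 (mod 499).
5^125 = 5^(64+32+16+8+4+1) ≡ 449 (mod 499).
Check: 449² = 201601 ≡ 5 (mod 499). The two roots are 50 and 449.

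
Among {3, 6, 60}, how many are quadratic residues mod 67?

2

(3/67) = -1 → non-residue.
(6/67) = +1 → QR.
(60/67) = +1 → QR.
Total quadratic residues among the 3: 2.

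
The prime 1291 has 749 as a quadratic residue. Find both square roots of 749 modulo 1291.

163, 1128

Since 1291 ≡ 3 (mod 4), a square root of 749 is 749^((1291+1)/4) = 749^323 mod 1291.
Repeated squaring: 749^2≡707, 749^4≡232, 749^8≡893, 749^16≡902, 749^32≡274, 749^64≡198, 749^128≡474, 749^256≡42 (mod 1291).
749^323 = 749^(256+64+2+1) ≡ 1128 (mod 1291).
Check: 1128² = 1272384 ≡ 749 (mod 1291). The two roots are 163 and 1128.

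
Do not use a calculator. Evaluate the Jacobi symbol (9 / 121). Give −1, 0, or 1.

1

Reciprocity: 9 ≡ 1 and 121 ≡ 1 (mod 4), so (9/121) = +(121/9).
Reduce top mod 9: now compute (4/9).
Pull out 2^2: since 9 ≡ 1 (mod 8), (2/9) = +1, so (2/9)^2 = +1.
Reached (1/9) = 1. Collecting the sign flips along the way, the symbol is +1.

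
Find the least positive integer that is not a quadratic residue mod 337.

(2/337) = +1, so 2 is a residue.
(3/337) = +1, so 3 is a residue.
(4/337) = +1, so 4 is a residue.
(5/337) = −1, so 5 is the smallest positive non-residue mod 337.

5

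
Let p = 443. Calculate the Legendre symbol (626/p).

First reduce: 626 ≡ 183 (mod 443).
Reciprocity: 183 ≡ 3 and 443 ≡ 3 (mod 4), so (183/443) = −(443/183).
Reduce top mod 183: now compute (77/183).
Reciprocity: 77 ≡ 1 and 183 ≡ 3 (mod 4), so (77/183) = +(183/77).
Reduce top mod 77: now compute (29/77).
Reciprocity: 29 ≡ 1 and 77 ≡ 1 (mod 4), so (29/77) = +(77/29).
Reduce top mod 29: now compute (19/29).
Reciprocity: 19 ≡ 3 and 29 ≡ 1 (mod 4), so (19/29) = +(29/19).
Reduce top mod 19: now compute (10/19).
Pull out 2: since 19 ≡ 3 (mod 8), (2/19) = -1.
Reciprocity: 5 ≡ 1 and 19 ≡ 3 (mod 4), so (5/19) = +(19/5).
Reduce top mod 5: now compute (4/5).
Pull out 2^2: since 5 ≡ 5 (mod 8), (2/5) = -1, so (2/5)^2 = +1.
Reached (1/5) = 1. Collecting the sign flips along the way, the symbol is +1.

1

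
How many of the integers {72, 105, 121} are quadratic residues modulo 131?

(72/131) = -1 → non-residue.
(105/131) = +1 → QR.
(121/131) = +1 → QR.
Total quadratic residues among the 3: 2.

2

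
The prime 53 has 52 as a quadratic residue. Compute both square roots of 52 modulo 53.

53 ≡ 1 (mod 4), so we find a root by search.
Trying successive values, 23² = 529 ≡ 52 (mod 53). The other root is 53 − 23 = 30.

23, 30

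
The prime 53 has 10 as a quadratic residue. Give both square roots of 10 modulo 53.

53 ≡ 1 (mod 4), so we find a root by search.
Trying successive values, 13² = 169 ≡ 10 (mod 53). The other root is 53 − 13 = 40.

13, 40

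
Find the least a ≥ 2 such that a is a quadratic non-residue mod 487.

3

(2/487) = +1, so 2 is a residue.
(3/487) = −1, so 3 is the smallest positive non-residue mod 487.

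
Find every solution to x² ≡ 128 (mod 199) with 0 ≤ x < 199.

Since 199 ≡ 3 (mod 4), a square root of 128 is 128^((199+1)/4) = 128^50 mod 199.
Repeated squaring: 128^2≡66, 128^4≡177, 128^8≡86, 128^16≡33, 128^32≡94 (mod 199).
128^50 = 128^(32+16+2) ≡ 160 (mod 199).
Check: 160² = 25600 ≡ 128 (mod 199). The two roots are 39 and 160.

39, 160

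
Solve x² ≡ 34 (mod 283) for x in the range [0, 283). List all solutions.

113, 170

Since 283 ≡ 3 (mod 4), a square root of 34 is 34^((283+1)/4) = 34^71 mod 283.
Repeated squaring: 34^2≡24, 34^4≡10, 34^8≡100, 34^16≡95, 34^32≡252, 34^64≡112 (mod 283).
34^71 = 34^(64+4+2+1) ≡ 113 (mod 283).
Check: 113² = 12769 ≡ 34 (mod 283). The two roots are 113 and 170.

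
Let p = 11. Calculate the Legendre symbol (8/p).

-1

Euler's criterion: (8/11) ≡ 8^5 (mod 11).
8^2 ≡ 9 (mod 11)
8^4 ≡ 4 (mod 11)
8^5 = 8^(4+1) ≡ 10 (mod 11).
Result is 10 ≡ −1, so (8/11) = −1.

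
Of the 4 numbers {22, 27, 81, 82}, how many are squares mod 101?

(22/101) = +1 → QR.
(27/101) = -1 → non-residue.
(81/101) = +1 → QR.
(82/101) = +1 → QR.
Total quadratic residues among the 4: 3.

3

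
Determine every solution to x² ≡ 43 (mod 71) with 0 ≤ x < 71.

16, 55

Since 71 ≡ 3 (mod 4), a square root of 43 is 43^((71+1)/4) = 43^18 mod 71.
Repeated squaring: 43^2≡3, 43^4≡9, 43^8≡10, 43^16≡29 (mod 71).
43^18 = 43^(16+2) ≡ 16 (mod 71).
Check: 16² = 256 ≡ 43 (mod 71). The two roots are 16 and 55.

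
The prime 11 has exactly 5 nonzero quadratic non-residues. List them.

2 6 7 8 10

Square k = 1,…,5 (k and 11−k give the same square):
1²=1, 2²=4, 3²=9, 4²≡5, 5²≡3 (mod 11).
The residues are {1, 3, 4, 5, 9}; the non-residues are the remaining 5 nonzero classes.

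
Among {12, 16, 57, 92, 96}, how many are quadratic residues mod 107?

(12/107) = +1 → QR.
(16/107) = +1 → QR.
(57/107) = +1 → QR.
(92/107) = +1 → QR.
(96/107) = -1 → non-residue.
Total quadratic residues among the 5: 4.

4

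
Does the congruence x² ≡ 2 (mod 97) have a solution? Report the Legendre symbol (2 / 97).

1

Euler's criterion: (2/97) ≡ 2^48 (mod 97).
2^2 ≡ 4 (mod 97)
2^4 ≡ 16 (mod 97)
2^8 ≡ 62 (mod 97)
2^16 ≡ 61 (mod 97)
2^32 ≡ 35 (mod 97)
2^48 = 2^(32+16) ≡ 1 (mod 97).
Result is 1, so (2/97) = 1.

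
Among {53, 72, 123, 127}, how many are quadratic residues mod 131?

(53/131) = +1 → QR.
(72/131) = -1 → non-residue.
(123/131) = +1 → QR.
(127/131) = -1 → non-residue.
Total quadratic residues among the 4: 2.

2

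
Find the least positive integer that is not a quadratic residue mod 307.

2

(2/307) = −1, so 2 is the smallest positive non-residue mod 307.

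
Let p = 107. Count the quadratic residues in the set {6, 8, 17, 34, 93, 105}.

2

(6/107) = -1 → non-residue.
(8/107) = -1 → non-residue.
(17/107) = -1 → non-residue.
(34/107) = +1 → QR.
(93/107) = -1 → non-residue.
(105/107) = +1 → QR.
Total quadratic residues among the 6: 2.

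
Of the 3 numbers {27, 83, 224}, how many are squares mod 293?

2

(27/293) = -1 → non-residue.
(83/293) = +1 → QR.
(224/293) = +1 → QR.
Total quadratic residues among the 3: 2.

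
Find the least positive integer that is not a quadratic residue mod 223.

(2/223) = +1, so 2 is a residue.
(3/223) = −1, so 3 is the smallest positive non-residue mod 223.

3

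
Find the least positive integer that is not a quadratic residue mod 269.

(2/269) = −1, so 2 is the smallest positive non-residue mod 269.

2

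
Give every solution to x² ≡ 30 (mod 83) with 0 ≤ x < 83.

14, 69

Since 83 ≡ 3 (mod 4), a square root of 30 is 30^((83+1)/4) = 30^21 mod 83.
Repeated squaring: 30^2≡70, 30^4≡3, 30^8≡9, 30^16≡81 (mod 83).
30^21 = 30^(16+4+1) ≡ 69 (mod 83).
Check: 69² = 4761 ≡ 30 (mod 83). The two roots are 14 and 69.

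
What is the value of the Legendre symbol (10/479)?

Pull out 2: since 479 ≡ 7 (mod 8), (2/479) = +1.
Reciprocity: 5 ≡ 1 and 479 ≡ 3 (mod 4), so (5/479) = +(479/5).
Reduce top mod 5: now compute (4/5).
Pull out 2^2: since 5 ≡ 5 (mod 8), (2/5) = -1, so (2/5)^2 = +1.
Reached (1/5) = 1. Collecting the sign flips along the way, the symbol is +1.

1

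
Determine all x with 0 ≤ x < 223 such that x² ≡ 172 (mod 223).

Since 223 ≡ 3 (mod 4), a square root of 172 is 172^((223+1)/4) = 172^56 mod 223.
Repeated squaring: 172^2≡148, 172^4≡50, 172^8≡47, 172^16≡202, 172^32≡218 (mod 223).
172^56 = 172^(32+16+8) ≡ 29 (mod 223).
Check: 29² = 841 ≡ 172 (mod 223). The two roots are 29 and 194.

29, 194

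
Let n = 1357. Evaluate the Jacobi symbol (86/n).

Pull out 2: since 1357 ≡ 5 (mod 8), (2/1357) = -1.
Reciprocity: 43 ≡ 3 and 1357 ≡ 1 (mod 4), so (43/1357) = +(1357/43).
Reduce top mod 43: now compute (24/43).
Pull out 2^3: since 43 ≡ 3 (mod 8), (2/43) = -1, so (2/43)^3 = -1.
Reciprocity: 3 ≡ 3 and 43 ≡ 3 (mod 4), so (3/43) = −(43/3).
Reduce top mod 3: now compute (1/3).
Reached (1/3) = 1. Collecting the sign flips along the way, the symbol is -1.

-1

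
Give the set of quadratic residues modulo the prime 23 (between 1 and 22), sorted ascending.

Square k = 1,…,11 (k and 23−k give the same square):
1²=1, 2²=4, 3²=9, 4²=16, 5²≡2, 6²≡13, 7²≡3, 8²≡18, 9²≡12, 10²≡8, 11²≡6 (mod 23).
So the quadratic residues mod 23 are {1, 2, 3, 4, 6, 8, 9, 12, 13, 16, 18}.

1, 2, 3, 4, 6, 8, 9, 12, 13, 16, 18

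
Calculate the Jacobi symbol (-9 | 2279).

First reduce: -9 ≡ 2270 (mod 2279).
Pull out 2: since 2279 ≡ 7 (mod 8), (2/2279) = +1.
Reciprocity: 1135 ≡ 3 and 2279 ≡ 3 (mod 4), so (1135/2279) = −(2279/1135).
Reduce top mod 1135: now compute (9/1135).
Reciprocity: 9 ≡ 1 and 1135 ≡ 3 (mod 4), so (9/1135) = +(1135/9).
Reduce top mod 9: now compute (1/9).
Reached (1/9) = 1. Collecting the sign flips along the way, the symbol is -1.

-1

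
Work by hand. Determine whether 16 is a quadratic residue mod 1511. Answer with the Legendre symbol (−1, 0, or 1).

1

Pull out 2^4: since 1511 ≡ 7 (mod 8), (2/1511) = +1, so (2/1511)^4 = +1.
Reached (1/1511) = 1. Collecting the sign flips along the way, the symbol is +1.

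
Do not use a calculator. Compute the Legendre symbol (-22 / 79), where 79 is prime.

Euler's criterion: (-22/79) ≡ 57^39 (mod 79).
57^2 ≡ 10 (mod 79)
57^4 ≡ 21 (mod 79)
57^8 ≡ 46 (mod 79)
57^16 ≡ 62 (mod 79)
57^32 ≡ 52 (mod 79)
57^39 = 57^(32+4+2+1) ≡ 78 (mod 79).
Result is 78 ≡ −1, so (-22/79) = −1.

-1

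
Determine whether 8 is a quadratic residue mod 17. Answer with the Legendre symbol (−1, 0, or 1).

Euler's criterion: (8/17) ≡ 8^8 (mod 17).
8^2 ≡ 13 (mod 17)
8^4 ≡ 16 (mod 17)
8^8 ≡ 1 (mod 17)
8^8 = 8^(8) ≡ 1 (mod 17).
Result is 1, so (8/17) = 1.

1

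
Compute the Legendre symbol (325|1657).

Reciprocity: 325 ≡ 1 and 1657 ≡ 1 (mod 4), so (325/1657) = +(1657/325).
Reduce top mod 325: now compute (32/325).
Pull out 2^5: since 325 ≡ 5 (mod 8), (2/325) = -1, so (2/325)^5 = -1.
Reached (1/325) = 1. Collecting the sign flips along the way, the symbol is -1.

-1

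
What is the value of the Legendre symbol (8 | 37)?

Euler's criterion: (8/37) ≡ 8^18 (mod 37).
8^2 ≡ 27 (mod 37)
8^4 ≡ 26 (mod 37)
8^8 ≡ 10 (mod 37)
8^16 ≡ 26 (mod 37)
8^18 = 8^(16+2) ≡ 36 (mod 37).
Result is 36 ≡ −1, so (8/37) = −1.

-1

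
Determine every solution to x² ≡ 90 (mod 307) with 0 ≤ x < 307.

Since 307 ≡ 3 (mod 4), a square root of 90 is 90^((307+1)/4) = 90^77 mod 307.
Repeated squaring: 90^2≡118, 90^4≡109, 90^8≡215, 90^16≡175, 90^32≡232, 90^64≡99 (mod 307).
90^77 = 90^(64+8+4+1) ≡ 107 (mod 307).
Check: 107² = 11449 ≡ 90 (mod 307). The two roots are 107 and 200.

107, 200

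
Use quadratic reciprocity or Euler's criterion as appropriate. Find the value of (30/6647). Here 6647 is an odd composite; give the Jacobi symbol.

Pull out 2: since 6647 ≡ 7 (mod 8), (2/6647) = +1.
Reciprocity: 15 ≡ 3 and 6647 ≡ 3 (mod 4), so (15/6647) = −(6647/15).
Reduce top mod 15: now compute (2/15).
Pull out 2: since 15 ≡ 7 (mod 8), (2/15) = +1.
Reached (1/15) = 1. Collecting the sign flips along the way, the symbol is -1.

-1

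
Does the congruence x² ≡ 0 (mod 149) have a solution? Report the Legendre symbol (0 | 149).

0

Top reduces to 0: gcd > 1, so the symbol is 0.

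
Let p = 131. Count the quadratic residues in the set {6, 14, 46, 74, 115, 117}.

(6/131) = -1 → non-residue.
(14/131) = -1 → non-residue.
(46/131) = +1 → QR.
(74/131) = +1 → QR.
(115/131) = -1 → non-residue.
(117/131) = +1 → QR.
Total quadratic residues among the 6: 3.

3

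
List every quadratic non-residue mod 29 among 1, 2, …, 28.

Square k = 1,…,14 (k and 29−k give the same square):
1²=1, 2²=4, 3²=9, 4²=16, 5²=25, 6²≡7, 7²≡20, 8²≡6, 9²≡23, 10²≡13, 11²≡5, 12²≡28, 13²≡24, 14²≡22 (mod 29).
The residues are {1, 4, 5, 6, 7, 9, 13, 16, 20, 22, 23, 24, 25, 28}; the non-residues are the remaining 14 nonzero classes.

2,3,8,10,11,12,14,15,17,18,19,21,26,27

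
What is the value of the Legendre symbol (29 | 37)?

Reciprocity: 29 ≡ 1 and 37 ≡ 1 (mod 4), so (29/37) = +(37/29).
Reduce top mod 29: now compute (8/29).
Pull out 2^3: since 29 ≡ 5 (mod 8), (2/29) = -1, so (2/29)^3 = -1.
Reached (1/29) = 1. Collecting the sign flips along the way, the symbol is -1.

-1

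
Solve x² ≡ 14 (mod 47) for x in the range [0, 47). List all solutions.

22, 25

Since 47 ≡ 3 (mod 4), a square root of 14 is 14^((47+1)/4) = 14^12 mod 47.
Repeated squaring: 14^2≡8, 14^4≡17, 14^8≡7 (mod 47).
14^12 = 14^(8+4) ≡ 25 (mod 47).
Check: 25² = 625 ≡ 14 (mod 47). The two roots are 22 and 25.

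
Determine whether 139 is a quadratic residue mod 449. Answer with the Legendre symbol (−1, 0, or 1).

-1

Reciprocity: 139 ≡ 3 and 449 ≡ 1 (mod 4), so (139/449) = +(449/139).
Reduce top mod 139: now compute (32/139).
Pull out 2^5: since 139 ≡ 3 (mod 8), (2/139) = -1, so (2/139)^5 = -1.
Reached (1/139) = 1. Collecting the sign flips along the way, the symbol is -1.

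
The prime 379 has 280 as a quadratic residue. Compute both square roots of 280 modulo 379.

118, 261

Since 379 ≡ 3 (mod 4), a square root of 280 is 280^((379+1)/4) = 280^95 mod 379.
Repeated squaring: 280^2≡326, 280^4≡156, 280^8≡80, 280^16≡336, 280^32≡333, 280^64≡221 (mod 379).
280^95 = 280^(64+16+8+4+2+1) ≡ 118 (mod 379).
Check: 118² = 13924 ≡ 280 (mod 379). The two roots are 118 and 261.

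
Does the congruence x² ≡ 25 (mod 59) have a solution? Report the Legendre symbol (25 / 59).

Reciprocity: 25 ≡ 1 and 59 ≡ 3 (mod 4), so (25/59) = +(59/25).
Reduce top mod 25: now compute (9/25).
Reciprocity: 9 ≡ 1 and 25 ≡ 1 (mod 4), so (9/25) = +(25/9).
Reduce top mod 9: now compute (7/9).
Reciprocity: 7 ≡ 3 and 9 ≡ 1 (mod 4), so (7/9) = +(9/7).
Reduce top mod 7: now compute (2/7).
Pull out 2: since 7 ≡ 7 (mod 8), (2/7) = +1.
Reached (1/7) = 1. Collecting the sign flips along the way, the symbol is +1.

1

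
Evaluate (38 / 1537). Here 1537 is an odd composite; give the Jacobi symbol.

Pull out 2: since 1537 ≡ 1 (mod 8), (2/1537) = +1.
Reciprocity: 19 ≡ 3 and 1537 ≡ 1 (mod 4), so (19/1537) = +(1537/19).
Reduce top mod 19: now compute (17/19).
Reciprocity: 17 ≡ 1 and 19 ≡ 3 (mod 4), so (17/19) = +(19/17).
Reduce top mod 17: now compute (2/17).
Pull out 2: since 17 ≡ 1 (mod 8), (2/17) = +1.
Reached (1/17) = 1. Collecting the sign flips along the way, the symbol is +1.

1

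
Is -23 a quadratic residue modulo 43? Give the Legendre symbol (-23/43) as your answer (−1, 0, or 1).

-1

First reduce: -23 ≡ 20 (mod 43).
Pull out 2^2: since 43 ≡ 3 (mod 8), (2/43) = -1, so (2/43)^2 = +1.
Reciprocity: 5 ≡ 1 and 43 ≡ 3 (mod 4), so (5/43) = +(43/5).
Reduce top mod 5: now compute (3/5).
Reciprocity: 3 ≡ 3 and 5 ≡ 1 (mod 4), so (3/5) = +(5/3).
Reduce top mod 3: now compute (2/3).
Pull out 2: since 3 ≡ 3 (mod 8), (2/3) = -1.
Reached (1/3) = 1. Collecting the sign flips along the way, the symbol is -1.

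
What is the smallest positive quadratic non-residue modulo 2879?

(2/2879) = +1, so 2 is a residue.
(3/2879) = +1, so 3 is a residue.
(4/2879) = +1, so 4 is a residue.
(5/2879) = +1, so 5 is a residue.
(6/2879) = +1, so 6 is a residue.
(7/2879) = −1, so 7 is the smallest positive non-residue mod 2879.

7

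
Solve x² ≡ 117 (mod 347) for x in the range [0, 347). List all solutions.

Since 347 ≡ 3 (mod 4), a square root of 117 is 117^((347+1)/4) = 117^87 mod 347.
Repeated squaring: 117^2≡156, 117^4≡46, 117^8≡34, 117^16≡115, 117^32≡39, 117^64≡133 (mod 347).
117^87 = 117^(64+16+4+2+1) ≡ 168 (mod 347).
Check: 168² = 28224 ≡ 117 (mod 347). The two roots are 168 and 179.

168, 179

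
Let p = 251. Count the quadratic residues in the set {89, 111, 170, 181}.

(89/251) = +1 → QR.
(111/251) = -1 → non-residue.
(170/251) = -1 → non-residue.
(181/251) = +1 → QR.
Total quadratic residues among the 4: 2.

2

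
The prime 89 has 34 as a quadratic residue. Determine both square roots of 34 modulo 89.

89 ≡ 1 (mod 4), so we find a root by search.
Trying successive values, 37² = 1369 ≡ 34 (mod 89). The other root is 89 − 37 = 52.

37, 52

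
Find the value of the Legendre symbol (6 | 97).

1

Pull out 2: since 97 ≡ 1 (mod 8), (2/97) = +1.
Reciprocity: 3 ≡ 3 and 97 ≡ 1 (mod 4), so (3/97) = +(97/3).
Reduce top mod 3: now compute (1/3).
Reached (1/3) = 1. Collecting the sign flips along the way, the symbol is +1.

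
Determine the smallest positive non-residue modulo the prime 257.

(2/257) = +1, so 2 is a residue.
(3/257) = −1, so 3 is the smallest positive non-residue mod 257.

3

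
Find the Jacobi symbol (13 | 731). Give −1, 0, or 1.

1

Reciprocity: 13 ≡ 1 and 731 ≡ 3 (mod 4), so (13/731) = +(731/13).
Reduce top mod 13: now compute (3/13).
Reciprocity: 3 ≡ 3 and 13 ≡ 1 (mod 4), so (3/13) = +(13/3).
Reduce top mod 3: now compute (1/3).
Reached (1/3) = 1. Collecting the sign flips along the way, the symbol is +1.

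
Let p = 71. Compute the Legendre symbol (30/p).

1

Pull out 2: since 71 ≡ 7 (mod 8), (2/71) = +1.
Reciprocity: 15 ≡ 3 and 71 ≡ 3 (mod 4), so (15/71) = −(71/15).
Reduce top mod 15: now compute (11/15).
Reciprocity: 11 ≡ 3 and 15 ≡ 3 (mod 4), so (11/15) = −(15/11).
Reduce top mod 11: now compute (4/11).
Pull out 2^2: since 11 ≡ 3 (mod 8), (2/11) = -1, so (2/11)^2 = +1.
Reached (1/11) = 1. Collecting the sign flips along the way, the symbol is +1.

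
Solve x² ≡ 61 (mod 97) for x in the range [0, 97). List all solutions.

97 ≡ 1 (mod 4), so we find a root by search.
Trying successive values, 35² = 1225 ≡ 61 (mod 97). The other root is 97 − 35 = 62.

35, 62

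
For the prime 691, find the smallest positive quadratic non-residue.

2

(2/691) = −1, so 2 is the smallest positive non-residue mod 691.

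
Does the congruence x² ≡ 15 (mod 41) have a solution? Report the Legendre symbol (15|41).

-1

Euler's criterion: (15/41) ≡ 15^20 (mod 41).
15^2 ≡ 20 (mod 41)
15^4 ≡ 31 (mod 41)
15^8 ≡ 18 (mod 41)
15^16 ≡ 37 (mod 41)
15^20 = 15^(16+4) ≡ 40 (mod 41).
Result is 40 ≡ −1, so (15/41) = −1.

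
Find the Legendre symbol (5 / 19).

Reciprocity: 5 ≡ 1 and 19 ≡ 3 (mod 4), so (5/19) = +(19/5).
Reduce top mod 5: now compute (4/5).
Pull out 2^2: since 5 ≡ 5 (mod 8), (2/5) = -1, so (2/5)^2 = +1.
Reached (1/5) = 1. Collecting the sign flips along the way, the symbol is +1.

1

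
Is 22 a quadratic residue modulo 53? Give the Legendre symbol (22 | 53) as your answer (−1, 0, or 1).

Euler's criterion: (22/53) ≡ 22^26 (mod 53).
22^2 ≡ 7 (mod 53)
22^4 ≡ 49 (mod 53)
22^8 ≡ 16 (mod 53)
22^16 ≡ 44 (mod 53)
22^26 = 22^(16+8+2) ≡ 52 (mod 53).
Result is 52 ≡ −1, so (22/53) = −1.

-1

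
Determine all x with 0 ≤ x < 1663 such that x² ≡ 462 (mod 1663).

Since 1663 ≡ 3 (mod 4), a square root of 462 is 462^((1663+1)/4) = 462^416 mod 1663.
Repeated squaring: 462^2≡580, 462^4≡474, 462^8≡171, 462^16≡970, 462^32≡1305, 462^64≡113, 462^128≡1128, 462^256≡189 (mod 1663).
462^416 = 462^(256+128+32) ≡ 649 (mod 1663).
Check: 649² = 421201 ≡ 462 (mod 1663). The two roots are 649 and 1014.

649, 1014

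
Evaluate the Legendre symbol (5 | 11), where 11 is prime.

Reciprocity: 5 ≡ 1 and 11 ≡ 3 (mod 4), so (5/11) = +(11/5).
Reduce top mod 5: now compute (1/5).
Reached (1/5) = 1. Collecting the sign flips along the way, the symbol is +1.

1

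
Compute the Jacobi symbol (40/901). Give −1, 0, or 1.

-1

Pull out 2^3: since 901 ≡ 5 (mod 8), (2/901) = -1, so (2/901)^3 = -1.
Reciprocity: 5 ≡ 1 and 901 ≡ 1 (mod 4), so (5/901) = +(901/5).
Reduce top mod 5: now compute (1/5).
Reached (1/5) = 1. Collecting the sign flips along the way, the symbol is -1.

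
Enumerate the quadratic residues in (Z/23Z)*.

1, 2, 3, 4, 6, 8, 9, 12, 13, 16, 18

Square k = 1,…,11 (k and 23−k give the same square):
1²=1, 2²=4, 3²=9, 4²=16, 5²≡2, 6²≡13, 7²≡3, 8²≡18, 9²≡12, 10²≡8, 11²≡6 (mod 23).
So the quadratic residues mod 23 are {1, 2, 3, 4, 6, 8, 9, 12, 13, 16, 18}.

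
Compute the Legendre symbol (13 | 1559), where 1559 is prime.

Reciprocity: 13 ≡ 1 and 1559 ≡ 3 (mod 4), so (13/1559) = +(1559/13).
Reduce top mod 13: now compute (12/13).
Pull out 2^2: since 13 ≡ 5 (mod 8), (2/13) = -1, so (2/13)^2 = +1.
Reciprocity: 3 ≡ 3 and 13 ≡ 1 (mod 4), so (3/13) = +(13/3).
Reduce top mod 3: now compute (1/3).
Reached (1/3) = 1. Collecting the sign flips along the way, the symbol is +1.

1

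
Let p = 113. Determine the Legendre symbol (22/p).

Pull out 2: since 113 ≡ 1 (mod 8), (2/113) = +1.
Reciprocity: 11 ≡ 3 and 113 ≡ 1 (mod 4), so (11/113) = +(113/11).
Reduce top mod 11: now compute (3/11).
Reciprocity: 3 ≡ 3 and 11 ≡ 3 (mod 4), so (3/11) = −(11/3).
Reduce top mod 3: now compute (2/3).
Pull out 2: since 3 ≡ 3 (mod 8), (2/3) = -1.
Reached (1/3) = 1. Collecting the sign flips along the way, the symbol is +1.

1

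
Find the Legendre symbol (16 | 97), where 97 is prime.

Pull out 2^4: since 97 ≡ 1 (mod 8), (2/97) = +1, so (2/97)^4 = +1.
Reached (1/97) = 1. Collecting the sign flips along the way, the symbol is +1.

1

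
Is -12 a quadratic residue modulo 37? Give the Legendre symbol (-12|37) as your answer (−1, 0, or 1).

1

Euler's criterion: (-12/37) ≡ 25^18 (mod 37).
25^2 ≡ 33 (mod 37)
25^4 ≡ 16 (mod 37)
25^8 ≡ 34 (mod 37)
25^16 ≡ 9 (mod 37)
25^18 = 25^(16+2) ≡ 1 (mod 37).
Result is 1, so (-12/37) = 1.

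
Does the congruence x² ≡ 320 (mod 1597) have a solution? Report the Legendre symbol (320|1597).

Pull out 2^6: since 1597 ≡ 5 (mod 8), (2/1597) = -1, so (2/1597)^6 = +1.
Reciprocity: 5 ≡ 1 and 1597 ≡ 1 (mod 4), so (5/1597) = +(1597/5).
Reduce top mod 5: now compute (2/5).
Pull out 2: since 5 ≡ 5 (mod 8), (2/5) = -1.
Reached (1/5) = 1. Collecting the sign flips along the way, the symbol is -1.

-1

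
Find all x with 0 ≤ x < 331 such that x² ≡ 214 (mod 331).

144, 187

Since 331 ≡ 3 (mod 4), a square root of 214 is 214^((331+1)/4) = 214^83 mod 331.
Repeated squaring: 214^2≡118, 214^4≡22, 214^8≡153, 214^16≡239, 214^32≡189, 214^64≡304 (mod 331).
214^83 = 214^(64+16+2+1) ≡ 144 (mod 331).
Check: 144² = 20736 ≡ 214 (mod 331). The two roots are 144 and 187.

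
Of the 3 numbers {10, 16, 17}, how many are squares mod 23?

1

(10/23) = -1 → non-residue.
(16/23) = +1 → QR.
(17/23) = -1 → non-residue.
Total quadratic residues among the 3: 1.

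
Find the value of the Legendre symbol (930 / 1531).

Pull out 2: since 1531 ≡ 3 (mod 8), (2/1531) = -1.
Reciprocity: 465 ≡ 1 and 1531 ≡ 3 (mod 4), so (465/1531) = +(1531/465).
Reduce top mod 465: now compute (136/465).
Pull out 2^3: since 465 ≡ 1 (mod 8), (2/465) = +1, so (2/465)^3 = +1.
Reciprocity: 17 ≡ 1 and 465 ≡ 1 (mod 4), so (17/465) = +(465/17).
Reduce top mod 17: now compute (6/17).
Pull out 2: since 17 ≡ 1 (mod 8), (2/17) = +1.
Reciprocity: 3 ≡ 3 and 17 ≡ 1 (mod 4), so (3/17) = +(17/3).
Reduce top mod 3: now compute (2/3).
Pull out 2: since 3 ≡ 3 (mod 8), (2/3) = -1.
Reached (1/3) = 1. Collecting the sign flips along the way, the symbol is +1.

1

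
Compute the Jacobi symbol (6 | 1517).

Pull out 2: since 1517 ≡ 5 (mod 8), (2/1517) = -1.
Reciprocity: 3 ≡ 3 and 1517 ≡ 1 (mod 4), so (3/1517) = +(1517/3).
Reduce top mod 3: now compute (2/3).
Pull out 2: since 3 ≡ 3 (mod 8), (2/3) = -1.
Reached (1/3) = 1. Collecting the sign flips along the way, the symbol is +1.

1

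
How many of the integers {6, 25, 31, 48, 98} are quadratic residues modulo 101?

3

(6/101) = +1 → QR.
(25/101) = +1 → QR.
(31/101) = +1 → QR.
(48/101) = -1 → non-residue.
(98/101) = -1 → non-residue.
Total quadratic residues among the 5: 3.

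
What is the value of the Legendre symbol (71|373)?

1

Euler's criterion: (71/373) ≡ 71^186 (mod 373).
71^2 ≡ 192 (mod 373)
71^4 ≡ 310 (mod 373)
71^8 ≡ 239 (mod 373)
71^16 ≡ 52 (mod 373)
71^32 ≡ 93 (mod 373)
71^64 ≡ 70 (mod 373)
71^128 ≡ 51 (mod 373)
71^186 = 71^(128+32+16+8+2) ≡ 1 (mod 373).
Result is 1, so (71/373) = 1.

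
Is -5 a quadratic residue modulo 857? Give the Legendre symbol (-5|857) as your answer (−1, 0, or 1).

-1

First reduce: -5 ≡ 852 (mod 857).
Pull out 2^2: since 857 ≡ 1 (mod 8), (2/857) = +1, so (2/857)^2 = +1.
Reciprocity: 213 ≡ 1 and 857 ≡ 1 (mod 4), so (213/857) = +(857/213).
Reduce top mod 213: now compute (5/213).
Reciprocity: 5 ≡ 1 and 213 ≡ 1 (mod 4), so (5/213) = +(213/5).
Reduce top mod 5: now compute (3/5).
Reciprocity: 3 ≡ 3 and 5 ≡ 1 (mod 4), so (3/5) = +(5/3).
Reduce top mod 3: now compute (2/3).
Pull out 2: since 3 ≡ 3 (mod 8), (2/3) = -1.
Reached (1/3) = 1. Collecting the sign flips along the way, the symbol is -1.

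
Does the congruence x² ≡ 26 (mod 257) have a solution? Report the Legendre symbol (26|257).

1

Euler's criterion: (26/257) ≡ 26^128 (mod 257).
26^2 ≡ 162 (mod 257)
26^4 ≡ 30 (mod 257)
26^8 ≡ 129 (mod 257)
26^16 ≡ 193 (mod 257)
26^32 ≡ 241 (mod 257)
26^64 ≡ 256 (mod 257)
26^128 ≡ 1 (mod 257)
26^128 = 26^(128) ≡ 1 (mod 257).
Result is 1, so (26/257) = 1.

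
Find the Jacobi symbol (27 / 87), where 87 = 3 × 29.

0

Reciprocity: 27 ≡ 3 and 87 ≡ 3 (mod 4), so (27/87) = −(87/27).
Reduce top mod 27: now compute (6/27).
Pull out 2: since 27 ≡ 3 (mod 8), (2/27) = -1.
Reciprocity: 3 ≡ 3 and 27 ≡ 3 (mod 4), so (3/27) = −(27/3).
Reduce top mod 3: now compute (0/3).
Top reduces to 0: gcd > 1, so the symbol is 0.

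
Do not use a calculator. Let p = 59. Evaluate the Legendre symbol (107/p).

1

Euler's criterion: (107/59) ≡ 48^29 (mod 59).
48^2 ≡ 3 (mod 59)
48^4 ≡ 9 (mod 59)
48^8 ≡ 22 (mod 59)
48^16 ≡ 12 (mod 59)
48^29 = 48^(16+8+4+1) ≡ 1 (mod 59).
Result is 1, so (107/59) = 1.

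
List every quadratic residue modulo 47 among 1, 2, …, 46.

1,2,3,4,6,7,8,9,12,14,16,17,18,21,24,25,27,28,32,34,36,37,42

Square k = 1,…,23 (k and 47−k give the same square):
1²=1, 2²=4, 3²=9, 4²=16, 5²=25, 6²=36, 7²≡2, 8²≡17, 9²≡34, 10²≡6, 11²≡27, 12²≡3, 13²≡28, 14²≡8, 15²≡37, 16²≡21, 17²≡7, 18²≡42, 19²≡32, 20²≡24, 21²≡18, 22²≡14, 23²≡12 (mod 47).
So the quadratic residues mod 47 are {1, 2, 3, 4, 6, 7, 8, 9, 12, 14, 16, 17, 18, 21, 24, 25, 27, 28, 32, 34, 36, 37, 42}.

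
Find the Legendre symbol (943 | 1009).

Reciprocity: 943 ≡ 3 and 1009 ≡ 1 (mod 4), so (943/1009) = +(1009/943).
Reduce top mod 943: now compute (66/943).
Pull out 2: since 943 ≡ 7 (mod 8), (2/943) = +1.
Reciprocity: 33 ≡ 1 and 943 ≡ 3 (mod 4), so (33/943) = +(943/33).
Reduce top mod 33: now compute (19/33).
Reciprocity: 19 ≡ 3 and 33 ≡ 1 (mod 4), so (19/33) = +(33/19).
Reduce top mod 19: now compute (14/19).
Pull out 2: since 19 ≡ 3 (mod 8), (2/19) = -1.
Reciprocity: 7 ≡ 3 and 19 ≡ 3 (mod 4), so (7/19) = −(19/7).
Reduce top mod 7: now compute (5/7).
Reciprocity: 5 ≡ 1 and 7 ≡ 3 (mod 4), so (5/7) = +(7/5).
Reduce top mod 5: now compute (2/5).
Pull out 2: since 5 ≡ 5 (mod 8), (2/5) = -1.
Reached (1/5) = 1. Collecting the sign flips along the way, the symbol is -1.

-1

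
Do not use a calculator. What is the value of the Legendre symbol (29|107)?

1

Reciprocity: 29 ≡ 1 and 107 ≡ 3 (mod 4), so (29/107) = +(107/29).
Reduce top mod 29: now compute (20/29).
Pull out 2^2: since 29 ≡ 5 (mod 8), (2/29) = -1, so (2/29)^2 = +1.
Reciprocity: 5 ≡ 1 and 29 ≡ 1 (mod 4), so (5/29) = +(29/5).
Reduce top mod 5: now compute (4/5).
Pull out 2^2: since 5 ≡ 5 (mod 8), (2/5) = -1, so (2/5)^2 = +1.
Reached (1/5) = 1. Collecting the sign flips along the way, the symbol is +1.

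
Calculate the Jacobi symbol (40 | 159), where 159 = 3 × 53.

Pull out 2^3: since 159 ≡ 7 (mod 8), (2/159) = +1, so (2/159)^3 = +1.
Reciprocity: 5 ≡ 1 and 159 ≡ 3 (mod 4), so (5/159) = +(159/5).
Reduce top mod 5: now compute (4/5).
Pull out 2^2: since 5 ≡ 5 (mod 8), (2/5) = -1, so (2/5)^2 = +1.
Reached (1/5) = 1. Collecting the sign flips along the way, the symbol is +1.

1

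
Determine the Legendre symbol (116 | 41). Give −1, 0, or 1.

-1

First reduce: 116 ≡ 34 (mod 41).
Pull out 2: since 41 ≡ 1 (mod 8), (2/41) = +1.
Reciprocity: 17 ≡ 1 and 41 ≡ 1 (mod 4), so (17/41) = +(41/17).
Reduce top mod 17: now compute (7/17).
Reciprocity: 7 ≡ 3 and 17 ≡ 1 (mod 4), so (7/17) = +(17/7).
Reduce top mod 7: now compute (3/7).
Reciprocity: 3 ≡ 3 and 7 ≡ 3 (mod 4), so (3/7) = −(7/3).
Reduce top mod 3: now compute (1/3).
Reached (1/3) = 1. Collecting the sign flips along the way, the symbol is -1.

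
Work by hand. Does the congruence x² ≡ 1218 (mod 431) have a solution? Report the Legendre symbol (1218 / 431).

-1

Euler's criterion: (1218/431) ≡ 356^215 (mod 431).
356^2 ≡ 22 (mod 431)
356^4 ≡ 53 (mod 431)
356^8 ≡ 223 (mod 431)
356^16 ≡ 164 (mod 431)
356^32 ≡ 174 (mod 431)
356^64 ≡ 106 (mod 431)
356^128 ≡ 30 (mod 431)
356^215 = 356^(128+64+16+4+2+1) ≡ 430 (mod 431).
Result is 430 ≡ −1, so (1218/431) = −1.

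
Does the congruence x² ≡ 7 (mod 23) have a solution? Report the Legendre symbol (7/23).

Euler's criterion: (7/23) ≡ 7^11 (mod 23).
7^2 ≡ 3 (mod 23)
7^4 ≡ 9 (mod 23)
7^8 ≡ 12 (mod 23)
7^11 = 7^(8+2+1) ≡ 22 (mod 23).
Result is 22 ≡ −1, so (7/23) = −1.

-1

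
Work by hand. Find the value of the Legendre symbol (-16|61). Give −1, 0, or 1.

Euler's criterion: (-16/61) ≡ 45^30 (mod 61).
45^2 ≡ 12 (mod 61)
45^4 ≡ 22 (mod 61)
45^8 ≡ 57 (mod 61)
45^16 ≡ 16 (mod 61)
45^30 = 45^(16+8+4+2) ≡ 1 (mod 61).
Result is 1, so (-16/61) = 1.

1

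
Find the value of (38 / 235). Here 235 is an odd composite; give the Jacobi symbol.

Pull out 2: since 235 ≡ 3 (mod 8), (2/235) = -1.
Reciprocity: 19 ≡ 3 and 235 ≡ 3 (mod 4), so (19/235) = −(235/19).
Reduce top mod 19: now compute (7/19).
Reciprocity: 7 ≡ 3 and 19 ≡ 3 (mod 4), so (7/19) = −(19/7).
Reduce top mod 7: now compute (5/7).
Reciprocity: 5 ≡ 1 and 7 ≡ 3 (mod 4), so (5/7) = +(7/5).
Reduce top mod 5: now compute (2/5).
Pull out 2: since 5 ≡ 5 (mod 8), (2/5) = -1.
Reached (1/5) = 1. Collecting the sign flips along the way, the symbol is +1.

1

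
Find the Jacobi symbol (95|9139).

0

Reciprocity: 95 ≡ 3 and 9139 ≡ 3 (mod 4), so (95/9139) = −(9139/95).
Reduce top mod 95: now compute (19/95).
Reciprocity: 19 ≡ 3 and 95 ≡ 3 (mod 4), so (19/95) = −(95/19).
Reduce top mod 19: now compute (0/19).
Top reduces to 0: gcd > 1, so the symbol is 0.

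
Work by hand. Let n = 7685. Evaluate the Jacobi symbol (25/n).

Reciprocity: 25 ≡ 1 and 7685 ≡ 1 (mod 4), so (25/7685) = +(7685/25).
Reduce top mod 25: now compute (10/25).
Pull out 2: since 25 ≡ 1 (mod 8), (2/25) = +1.
Reciprocity: 5 ≡ 1 and 25 ≡ 1 (mod 4), so (5/25) = +(25/5).
Reduce top mod 5: now compute (0/5).
Top reduces to 0: gcd > 1, so the symbol is 0.

0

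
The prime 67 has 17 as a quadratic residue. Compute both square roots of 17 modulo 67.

33, 34

Since 67 ≡ 3 (mod 4), a square root of 17 is 17^((67+1)/4) = 17^17 mod 67.
Repeated squaring: 17^2≡21, 17^4≡39, 17^8≡47, 17^16≡65 (mod 67).
17^17 = 17^(16+1) ≡ 33 (mod 67).
Check: 33² = 1089 ≡ 17 (mod 67). The two roots are 33 and 34.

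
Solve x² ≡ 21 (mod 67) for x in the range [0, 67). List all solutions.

17, 50

Since 67 ≡ 3 (mod 4), a square root of 21 is 21^((67+1)/4) = 21^17 mod 67.
Repeated squaring: 21^2≡39, 21^4≡47, 21^8≡65, 21^16≡4 (mod 67).
21^17 = 21^(16+1) ≡ 17 (mod 67).
Check: 17² = 289 ≡ 21 (mod 67). The two roots are 17 and 50.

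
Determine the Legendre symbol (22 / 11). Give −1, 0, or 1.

First reduce: 22 ≡ 0 (mod 11).
Top reduces to 0: gcd > 1, so the symbol is 0.

0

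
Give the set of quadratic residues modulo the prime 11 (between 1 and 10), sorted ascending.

Square k = 1,…,5 (k and 11−k give the same square):
1²=1, 2²=4, 3²=9, 4²≡5, 5²≡3 (mod 11).
So the quadratic residues mod 11 are {1, 3, 4, 5, 9}.

1,3,4,5,9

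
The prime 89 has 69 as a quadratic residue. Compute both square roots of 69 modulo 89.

89 ≡ 1 (mod 4), so we find a root by search.
Trying successive values, 43² = 1849 ≡ 69 (mod 89). The other root is 89 − 43 = 46.

43, 46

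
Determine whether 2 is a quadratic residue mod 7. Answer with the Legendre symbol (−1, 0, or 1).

1

Pull out 2: since 7 ≡ 7 (mod 8), (2/7) = +1.
Reached (1/7) = 1. Collecting the sign flips along the way, the symbol is +1.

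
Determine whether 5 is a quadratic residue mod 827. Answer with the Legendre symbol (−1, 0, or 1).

-1

Euler's criterion: (5/827) ≡ 5^413 (mod 827).
5^2 ≡ 25 (mod 827)
5^4 ≡ 625 (mod 827)
5^8 ≡ 281 (mod 827)
5^16 ≡ 396 (mod 827)
5^32 ≡ 513 (mod 827)
5^64 ≡ 183 (mod 827)
5^128 ≡ 409 (mod 827)
5^256 ≡ 227 (mod 827)
5^413 = 5^(256+128+16+8+4+1) ≡ 826 (mod 827).
Result is 826 ≡ −1, so (5/827) = −1.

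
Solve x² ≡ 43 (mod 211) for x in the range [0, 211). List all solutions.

Since 211 ≡ 3 (mod 4), a square root of 43 is 43^((211+1)/4) = 43^53 mod 211.
Repeated squaring: 43^2≡161, 43^4≡179, 43^8≡180, 43^16≡117, 43^32≡185 (mod 211).
43^53 = 43^(32+16+4+1) ≡ 185 (mod 211).
Check: 185² = 34225 ≡ 43 (mod 211). The two roots are 26 and 185.

26, 185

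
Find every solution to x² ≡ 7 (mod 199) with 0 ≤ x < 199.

Since 199 ≡ 3 (mod 4), a square root of 7 is 7^((199+1)/4) = 7^50 mod 199.
Repeated squaring: 7^2≡49, 7^4≡13, 7^8≡169, 7^16≡104, 7^32≡70 (mod 199).
7^50 = 7^(32+16+2) ≡ 112 (mod 199).
Check: 112² = 12544 ≡ 7 (mod 199). The two roots are 87 and 112.

87, 112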